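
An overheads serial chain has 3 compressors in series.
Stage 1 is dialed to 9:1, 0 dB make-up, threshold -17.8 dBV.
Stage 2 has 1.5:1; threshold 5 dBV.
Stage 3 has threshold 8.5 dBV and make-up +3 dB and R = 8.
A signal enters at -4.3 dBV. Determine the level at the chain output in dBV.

Stage 1: 13.5 dB above -17.8 dBV, reduced 9:1 to 1.5 dB above → -16.3 dBV.
Stage 2: below threshold (-16.3 ≤ 5); passes unchanged; output -16.3 dBV.
Stage 3: -16.3 dBV is at or below the 8.5 dBV threshold — no compression; make-up brings it to -13.3 dBV.

-13.3 dBV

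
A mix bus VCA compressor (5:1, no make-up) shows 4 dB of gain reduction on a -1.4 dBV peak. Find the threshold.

Input is 5 dB above T (since output overshoot × R = input overshoot: (-5.4 − T)·5 = -1.4 − T gives T = -6.4 dBV).
Check: -6.4 + (-1.4 − (-6.4))/5 = -6.4 + 1 = -5.4 dBV. ✓

-6.4 dBV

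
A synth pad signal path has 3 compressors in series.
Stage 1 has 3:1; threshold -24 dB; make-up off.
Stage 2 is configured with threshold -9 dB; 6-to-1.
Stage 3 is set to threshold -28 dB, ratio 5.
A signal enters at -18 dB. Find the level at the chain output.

Stage 1: overshoot 6 dB → 6/3 = 2 dB → -22 dB.
Stage 2: below threshold (-22 ≤ -9); passes unchanged; output -22 dB.
Stage 3: overshoot 6 dB → 6/5 = 1.2 dB → -26.8 dB.

-26.8 dB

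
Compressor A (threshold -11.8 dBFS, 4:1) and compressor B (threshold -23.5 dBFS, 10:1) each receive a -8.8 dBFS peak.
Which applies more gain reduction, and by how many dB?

B, by 10.98 dB

A: overshoot 3 dB → output overshoot 0.75 dB → GR 2.25 dB.
B: overshoot 14.7 dB → output overshoot 1.47 dB → GR 13.23 dB.
Difference: 10.98 dB in favour of B.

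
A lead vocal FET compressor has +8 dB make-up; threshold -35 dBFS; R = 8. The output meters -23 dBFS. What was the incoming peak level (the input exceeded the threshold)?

Remove make-up: -23 − 8 = -31 dBFS.
Post-compression overshoot = -31 − (-35) = 4 dB.
Undo the ratio: input overshoot = 4 × 8 = 32 dB, giving input = -3 dBFS.

-3 dBFS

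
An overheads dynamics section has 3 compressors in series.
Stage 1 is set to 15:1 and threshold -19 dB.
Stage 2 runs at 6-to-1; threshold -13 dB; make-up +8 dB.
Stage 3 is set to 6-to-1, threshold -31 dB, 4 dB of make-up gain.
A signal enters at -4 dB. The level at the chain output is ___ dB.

Stage 1: 15 dB above -19 dB, reduced 15:1 to 1 dB above → -18 dB.
Stage 2: -18 dB is at or below the -13 dB threshold — no compression; make-up brings it to -10 dB.
Stage 3: overshoot 21 dB → 21/6 = 3.5 dB → -27.5 dB; +4 dB make-up → -23.5 dB.

-23.5 dB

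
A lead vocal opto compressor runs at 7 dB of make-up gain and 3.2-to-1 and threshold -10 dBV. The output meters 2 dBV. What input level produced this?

6 dBV

Before make-up, the level was 2 − 7 = -5 dBV.
The compressed level sits -5 − (-10) = 5 dB over threshold.
Undo the ratio: input overshoot = 5 × 3.2 = 16 dB, giving input = 6 dBV.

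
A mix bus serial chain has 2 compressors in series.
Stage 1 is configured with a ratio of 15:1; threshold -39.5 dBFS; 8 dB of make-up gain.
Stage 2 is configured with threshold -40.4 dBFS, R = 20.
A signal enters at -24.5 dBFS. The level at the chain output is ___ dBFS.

Stage 1: -24.5 dBFS is 15 dB over -39.5 dBFS; at 15:1 that becomes 1 dB over, giving -38.5 dBFS; +8 dB make-up → -30.5 dBFS.
Stage 2: overshoot 9.9 dB → 9.9/20 = 0.495 dB → -39.905 dBFS.

-39.905 dBFS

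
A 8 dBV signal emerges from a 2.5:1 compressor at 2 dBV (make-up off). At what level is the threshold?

Gain reduction = 8 − 2 = 6 dB; output overshoot = GR / (R − 1) = 6 / 1.5 = 4 dB.
Threshold = output − output overshoot = 2 − 4 = -2 dBV.

-2 dBV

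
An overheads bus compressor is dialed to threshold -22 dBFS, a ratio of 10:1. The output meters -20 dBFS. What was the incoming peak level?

-2 dBFS

That's 2 dB above the -22 dBFS threshold.
Input overshoot = R × output overshoot = 20 dB → input = -22 + 20 = -2 dBFS.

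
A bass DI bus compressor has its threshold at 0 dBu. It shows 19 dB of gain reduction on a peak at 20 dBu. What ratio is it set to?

Input overshoot = 20 − 0 = 20 dB.
Output overshoot = 20 − 19 = 1 dB.
Ratio = input overshoot / output overshoot = 20 / 1 = 20.

20:1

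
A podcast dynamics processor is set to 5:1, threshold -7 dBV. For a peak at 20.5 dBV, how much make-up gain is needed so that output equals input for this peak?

22 dB

Without make-up, output = threshold + overshoot/5 = -7 + 5.5 = -1.5 dBV.
Gap to target: 22 dB.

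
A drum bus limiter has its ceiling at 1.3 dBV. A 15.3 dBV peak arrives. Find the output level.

At ∞:1, everything above 1.3 dBV is held at the ceiling.

1.3 dBV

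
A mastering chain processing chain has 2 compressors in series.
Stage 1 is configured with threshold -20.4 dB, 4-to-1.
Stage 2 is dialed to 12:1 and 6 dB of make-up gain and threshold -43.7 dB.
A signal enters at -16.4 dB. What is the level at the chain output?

-35.675 dB

Stage 1: -16.4 dB is 4 dB over -20.4 dB; at 4:1 that becomes 1 dB over, giving -19.4 dB.
Stage 2: -19.4 dB is 24.3 dB over -43.7 dB; at 12:1 that becomes 2.025 dB over, giving -41.675 dB; +6 dB make-up → -35.675 dB.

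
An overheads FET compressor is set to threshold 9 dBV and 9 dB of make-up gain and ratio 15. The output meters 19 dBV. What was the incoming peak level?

Stripping the +9 dB make-up gives 10 dBV at the gain stage.
That's 1 dB above the 9 dBV threshold.
Undo the ratio: input overshoot = 1 × 15 = 15 dB, giving input = 24 dBV.

24 dBV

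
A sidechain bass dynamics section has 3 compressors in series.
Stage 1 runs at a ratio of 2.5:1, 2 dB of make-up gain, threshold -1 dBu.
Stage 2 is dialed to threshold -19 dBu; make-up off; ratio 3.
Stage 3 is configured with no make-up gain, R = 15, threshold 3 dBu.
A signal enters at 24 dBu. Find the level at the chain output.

Stage 1: 25 dB above -1 dBu, reduced 2.5:1 to 10 dB above → 9 dBu; +2 dB make-up → 11 dBu.
Stage 2: 11 dBu is 30 dB over -19 dBu; at 3:1 that becomes 10 dB over, giving -9 dBu.
Stage 3: below threshold (-9 ≤ 3); passes unchanged; output -9 dBu.

-9 dBu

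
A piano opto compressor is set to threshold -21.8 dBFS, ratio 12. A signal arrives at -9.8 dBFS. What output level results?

The input is 12 dB above the -21.8 dBFS threshold.
12:1 compression reduces that to 12/12 = 1 dB over.
That puts the output at -20.8 dBFS.

-20.8 dBFS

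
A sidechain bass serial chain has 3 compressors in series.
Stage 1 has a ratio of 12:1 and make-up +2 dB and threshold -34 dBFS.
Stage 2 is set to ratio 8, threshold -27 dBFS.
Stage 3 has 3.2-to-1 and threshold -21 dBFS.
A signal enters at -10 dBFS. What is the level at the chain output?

Stage 1: -10 dBFS is 24 dB over -34 dBFS; at 12:1 that becomes 2 dB over, giving -32 dBFS; +2 dB make-up → -30 dBFS.
Stage 2: below threshold (-30 ≤ -27); passes unchanged; output -30 dBFS.
Stage 3: below threshold (-30 ≤ -21); passes unchanged; output -30 dBFS.

-30 dBFS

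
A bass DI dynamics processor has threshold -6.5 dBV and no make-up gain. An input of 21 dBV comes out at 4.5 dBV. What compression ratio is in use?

2.5:1

Input overshoot = 21 − (-6.5) = 27.5 dB; output overshoot = 4.5 − (-6.5) = 11 dB.
Ratio = 27.5 / 11 = 2.5.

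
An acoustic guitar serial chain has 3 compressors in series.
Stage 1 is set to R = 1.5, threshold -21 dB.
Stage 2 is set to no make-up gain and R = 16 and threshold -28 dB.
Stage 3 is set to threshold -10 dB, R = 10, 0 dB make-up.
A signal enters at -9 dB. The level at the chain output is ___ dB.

-27.0625 dB

Stage 1: overshoot 12 dB → 12/1.5 = 8 dB → -13 dB.
Stage 2: 15 dB above -28 dB, reduced 16:1 to 0.9375 dB above → -27.0625 dB.
Stage 3: -27.0625 dB is at or below the -10 dB threshold — no compression; output -27.0625 dB.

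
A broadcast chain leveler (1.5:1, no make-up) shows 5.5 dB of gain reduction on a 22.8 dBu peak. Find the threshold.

6.3 dBu

Let T be the threshold. Output overshoot = (input overshoot)/R, so 17.3 − T = (22.8 − T)/1.5.
1.5·(17.3 − T) = 22.8 − T → 0.5·T = 25.95 − 22.8 = 3.15.
T = 3.15/0.5 = 6.3 dBu.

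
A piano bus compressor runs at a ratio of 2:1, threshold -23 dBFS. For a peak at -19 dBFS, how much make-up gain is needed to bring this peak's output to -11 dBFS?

10 dB

Overshoot 4 dB → 4/2 = 2 dB after compression, so the compressed level is -23 + 2 = -21 dBFS.
Make-up = target − compressed = -11 − (-21) = 10 dB.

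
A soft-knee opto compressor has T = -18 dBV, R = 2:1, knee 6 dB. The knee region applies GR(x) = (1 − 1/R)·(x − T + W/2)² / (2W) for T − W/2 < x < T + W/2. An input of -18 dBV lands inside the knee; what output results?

-18.375 dBV

x − T + W/2 = -18 − (-18) + 3 = 3.
GR = (1 − 1/2) × 3² / 12 = 0.5 × 9 / 12 = 0.375 dB.
Output = -18 − 0.375 = -18.375 dBV.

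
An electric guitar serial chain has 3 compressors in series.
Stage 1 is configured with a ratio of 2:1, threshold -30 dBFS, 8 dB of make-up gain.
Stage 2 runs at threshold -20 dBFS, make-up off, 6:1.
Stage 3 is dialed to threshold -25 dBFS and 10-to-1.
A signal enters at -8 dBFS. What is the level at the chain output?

Stage 1: 22 dB above -30 dBFS, reduced 2:1 to 11 dB above → -19 dBFS; +8 dB make-up → -11 dBFS.
Stage 2: -11 dBFS is 9 dB over -20 dBFS; at 6:1 that becomes 1.5 dB over, giving -18.5 dBFS.
Stage 3: 6.5 dB above -25 dBFS, reduced 10:1 to 0.65 dB above → -24.35 dBFS.

-24.35 dBFS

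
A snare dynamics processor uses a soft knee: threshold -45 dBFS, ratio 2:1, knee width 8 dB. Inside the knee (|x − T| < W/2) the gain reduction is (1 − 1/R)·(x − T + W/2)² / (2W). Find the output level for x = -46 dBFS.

-46.28125 dBFS

x − T + W/2 = -46 − (-45) + 4 = 3.
GR = (1 − 1/2) × 3² / 16 = 0.5 × 9 / 16 = 0.28125 dB.
Output = -46 − 0.28125 = -46.28125 dBFS.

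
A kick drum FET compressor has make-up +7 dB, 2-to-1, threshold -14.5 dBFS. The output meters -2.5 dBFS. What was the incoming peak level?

-4.5 dBFS

Remove make-up: -2.5 − 7 = -9.5 dBFS.
That's 5 dB above the -14.5 dBFS threshold.
Undo the ratio: input overshoot = 5 × 2 = 10 dB, giving input = -4.5 dBFS.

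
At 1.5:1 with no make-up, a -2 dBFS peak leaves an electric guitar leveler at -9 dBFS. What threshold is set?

-23 dBFS

Input is 21 dB above T (since output overshoot × R = input overshoot: (-9 − T)·1.5 = -2 − T gives T = -23 dBFS).
Check: -23 + (-2 − (-23))/1.5 = -23 + 14 = -9 dBFS. ✓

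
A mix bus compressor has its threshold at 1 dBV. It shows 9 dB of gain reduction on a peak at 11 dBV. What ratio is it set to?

Input overshoot = 11 − 1 = 10 dB.
Output overshoot = 10 − 9 = 1 dB.
Ratio = input overshoot / output overshoot = 10 / 1 = 10.

10:1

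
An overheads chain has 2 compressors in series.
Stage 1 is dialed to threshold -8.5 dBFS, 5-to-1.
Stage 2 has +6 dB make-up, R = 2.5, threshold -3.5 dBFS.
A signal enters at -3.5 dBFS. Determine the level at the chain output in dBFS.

-1.5 dBFS

Stage 1: 5 dB above -8.5 dBFS, reduced 5:1 to 1 dB above → -7.5 dBFS.
Stage 2: -7.5 dBFS ≤ -3.5 dBFS, so stage 2 doesn't engage; make-up brings it to -1.5 dBFS.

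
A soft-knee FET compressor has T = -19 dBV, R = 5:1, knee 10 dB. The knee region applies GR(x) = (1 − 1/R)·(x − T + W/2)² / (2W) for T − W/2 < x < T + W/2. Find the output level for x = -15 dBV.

x − T + W/2 = -15 − (-19) + 5 = 9.
GR = (1 − 1/5) × 9² / 20 = 0.8 × 81 / 20 = 3.24 dB.
Output = -15 − 3.24 = -18.24 dBV.

-18.24 dBV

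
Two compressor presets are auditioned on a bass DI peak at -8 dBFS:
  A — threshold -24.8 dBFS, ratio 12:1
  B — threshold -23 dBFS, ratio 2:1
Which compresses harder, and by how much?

A, by 7.9 dB

A: GR = 16.8 − 16.8/12 = 15.4 dB.
B: GR = 15 − 15/2 = 7.5 dB.
A applies 7.9 dB more gain reduction.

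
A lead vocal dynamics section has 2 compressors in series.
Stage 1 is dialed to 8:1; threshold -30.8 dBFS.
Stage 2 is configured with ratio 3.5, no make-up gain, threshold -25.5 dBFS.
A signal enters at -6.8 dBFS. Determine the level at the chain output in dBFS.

-27.8 dBFS

Stage 1: -6.8 dBFS is 24 dB over -30.8 dBFS; at 8:1 that becomes 3 dB over, giving -27.8 dBFS.
Stage 2: -27.8 dBFS is at or below the -25.5 dBFS threshold — no compression; output -27.8 dBFS.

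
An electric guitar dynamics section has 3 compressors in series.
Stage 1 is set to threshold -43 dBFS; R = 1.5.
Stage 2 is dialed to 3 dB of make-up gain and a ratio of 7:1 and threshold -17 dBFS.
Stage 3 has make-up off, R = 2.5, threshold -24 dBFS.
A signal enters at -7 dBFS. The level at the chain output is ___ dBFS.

Stage 1: -7 dBFS is 36 dB over -43 dBFS; at 1.5:1 that becomes 24 dB over, giving -19 dBFS.
Stage 2: below threshold (-19 ≤ -17); passes unchanged; make-up brings it to -16 dBFS.
Stage 3: overshoot 8 dB → 8/2.5 = 3.2 dB → -20.8 dBFS.

-20.8 dBFS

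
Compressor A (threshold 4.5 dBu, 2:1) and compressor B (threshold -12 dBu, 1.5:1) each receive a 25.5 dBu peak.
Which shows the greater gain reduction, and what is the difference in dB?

A: 21 dB over, compressed to 10.5 dB over, so 10.5 dB of GR.
B: 37.5 dB over, compressed to 25 dB over, so 12.5 dB of GR.
B reduces 2 dB more.

B, by 2 dB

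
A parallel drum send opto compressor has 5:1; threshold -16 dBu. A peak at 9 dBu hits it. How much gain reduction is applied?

20 dB

Overshoot = 9 − (-16) = 25 dB.
After 5:1 compression the overshoot becomes 25/5 = 5 dB.
Gain reduction = 25 − 5 = 20 dB.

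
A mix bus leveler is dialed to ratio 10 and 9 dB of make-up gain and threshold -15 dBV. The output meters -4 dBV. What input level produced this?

5 dBV

Remove make-up: -4 − 9 = -13 dBV.
That's 2 dB above the -15 dBV threshold.
Undo the ratio: input overshoot = 2 × 10 = 20 dB, giving input = 5 dBV.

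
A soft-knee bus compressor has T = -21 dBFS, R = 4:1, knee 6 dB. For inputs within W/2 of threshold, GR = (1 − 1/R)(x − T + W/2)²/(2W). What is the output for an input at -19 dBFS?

-20.5625 dBFS

x − T + W/2 = -19 − (-21) + 3 = 5.
GR = (1 − 1/4) × 5² / 12 = 0.75 × 25 / 12 = 1.5625 dB.
Output = -19 − 1.5625 = -20.5625 dBFS.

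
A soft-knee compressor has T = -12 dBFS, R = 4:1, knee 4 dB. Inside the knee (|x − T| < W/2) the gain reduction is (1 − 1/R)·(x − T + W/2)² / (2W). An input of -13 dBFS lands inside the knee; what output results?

-13.09375 dBFS

x − T + W/2 = -13 − (-12) + 2 = 1.
GR = (1 − 1/4) × 1² / 8 = 0.75 × 1 / 8 = 0.09375 dB.
Output = -13 − 0.09375 = -13.09375 dBFS.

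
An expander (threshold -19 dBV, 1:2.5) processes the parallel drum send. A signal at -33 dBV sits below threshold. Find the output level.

-54 dBV

The input is 14 dB below the -19 dBV threshold.
A 1:2.5 expander multiplies undershoot by 2.5: 14 × 2.5 = 35 dB below threshold.
Output = -19 − 35 = -54 dBV.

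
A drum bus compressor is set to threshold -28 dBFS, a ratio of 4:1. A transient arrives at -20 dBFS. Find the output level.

-20 dBFS sits 8 dB over threshold.
The 8 dB excess becomes 2 dB after 4:1 reduction.
So the level is -28 + 2 = -26 dBFS.

-26 dBFS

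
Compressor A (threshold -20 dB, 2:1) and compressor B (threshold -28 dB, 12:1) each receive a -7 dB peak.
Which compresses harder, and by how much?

B, by 12.75 dB

A: GR = 13 − 13/2 = 6.5 dB.
B: GR = 21 − 21/12 = 19.25 dB.
B reduces 12.75 dB more.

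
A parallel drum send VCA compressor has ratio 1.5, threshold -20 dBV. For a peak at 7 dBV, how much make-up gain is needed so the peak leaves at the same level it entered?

9 dB

Without make-up, output = threshold + overshoot/1.5 = -20 + 18 = -2 dBV.
Gap to target: 9 dB.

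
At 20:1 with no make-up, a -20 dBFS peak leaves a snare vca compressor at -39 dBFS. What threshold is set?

-40 dBFS

Input is 20 dB above T (since output overshoot × R = input overshoot: (-39 − T)·20 = -20 − T gives T = -40 dBFS).
Check: -40 + (-20 − (-40))/20 = -40 + 1 = -39 dBFS. ✓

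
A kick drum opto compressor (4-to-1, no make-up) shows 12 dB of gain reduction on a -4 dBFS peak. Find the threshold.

Let T be the threshold. Output overshoot = (input overshoot)/R, so -16 − T = (-4 − T)/4.
4·(-16 − T) = -4 − T → 3·T = -64 − (-4) = -60.
T = -60/3 = -20 dBFS.

-20 dBFS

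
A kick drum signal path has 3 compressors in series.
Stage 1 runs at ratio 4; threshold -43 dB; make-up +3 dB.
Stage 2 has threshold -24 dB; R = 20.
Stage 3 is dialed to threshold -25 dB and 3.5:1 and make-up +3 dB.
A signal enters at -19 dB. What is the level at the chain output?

Stage 1: overshoot 24 dB → 24/4 = 6 dB → -37 dB; +3 dB make-up → -34 dB.
Stage 2: -34 dB is at or below the -24 dB threshold — no compression; output -34 dB.
Stage 3: below threshold (-34 ≤ -25); passes unchanged; make-up brings it to -31 dB.

-31 dB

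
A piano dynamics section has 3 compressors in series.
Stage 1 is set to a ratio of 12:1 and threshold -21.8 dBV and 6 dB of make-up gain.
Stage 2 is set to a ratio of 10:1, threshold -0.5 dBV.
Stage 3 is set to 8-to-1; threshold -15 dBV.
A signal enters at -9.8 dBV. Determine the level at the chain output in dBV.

-14.975 dBV

Stage 1: overshoot 12 dB → 12/12 = 1 dB → -20.8 dBV; +6 dB make-up → -14.8 dBV.
Stage 2: -14.8 dBV ≤ -0.5 dBV, so stage 2 doesn't engage; output -14.8 dBV.
Stage 3: 0.2 dB above -15 dBV, reduced 8:1 to 0.025 dB above → -14.975 dBV.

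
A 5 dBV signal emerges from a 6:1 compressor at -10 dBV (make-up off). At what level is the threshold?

Input is 18 dB above T (since output overshoot × R = input overshoot: (-10 − T)·6 = 5 − T gives T = -13 dBV).
Check: -13 + (5 − (-13))/6 = -13 + 3 = -10 dBV. ✓

-13 dBV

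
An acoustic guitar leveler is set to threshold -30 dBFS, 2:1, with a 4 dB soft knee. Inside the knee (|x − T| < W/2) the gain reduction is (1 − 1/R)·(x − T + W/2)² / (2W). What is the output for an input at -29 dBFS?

-29.5625 dBFS

x − T + W/2 = -29 − (-30) + 2 = 3.
GR = (1 − 1/2) × 3² / 8 = 0.5 × 9 / 8 = 0.5625 dB.
Output = -29 − 0.5625 = -29.5625 dBFS.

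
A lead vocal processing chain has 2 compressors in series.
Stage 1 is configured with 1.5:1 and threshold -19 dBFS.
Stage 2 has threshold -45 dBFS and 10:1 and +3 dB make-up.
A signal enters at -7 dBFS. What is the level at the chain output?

Stage 1: -7 dBFS is 12 dB over -19 dBFS; at 1.5:1 that becomes 8 dB over, giving -11 dBFS.
Stage 2: 34 dB above -45 dBFS, reduced 10:1 to 3.4 dB above → -41.6 dBFS; +3 dB make-up → -38.6 dBFS.

-38.6 dBFS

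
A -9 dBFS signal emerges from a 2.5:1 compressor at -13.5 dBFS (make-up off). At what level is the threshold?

Gain reduction = -9 − (-13.5) = 4.5 dB; output overshoot = GR / (R − 1) = 4.5 / 1.5 = 3 dB.
Threshold = output − output overshoot = -13.5 − 3 = -16.5 dBFS.

-16.5 dBFS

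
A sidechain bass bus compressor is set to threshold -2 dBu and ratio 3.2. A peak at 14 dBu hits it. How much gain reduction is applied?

11 dB

Overshoot = 14 − (-2) = 16 dB.
At 3.2:1, output sits 16/3.2 = 5 dB above threshold.
Gain reduction = 16 − 5 = 11 dB.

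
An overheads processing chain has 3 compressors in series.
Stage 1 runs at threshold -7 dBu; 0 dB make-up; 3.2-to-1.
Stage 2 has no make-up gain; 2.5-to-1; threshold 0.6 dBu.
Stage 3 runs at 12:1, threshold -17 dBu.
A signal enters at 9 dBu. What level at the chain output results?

-15.75 dBu

Stage 1: overshoot 16 dB → 16/3.2 = 5 dB → -2 dBu.
Stage 2: -2 dBu ≤ 0.6 dBu, so stage 2 doesn't engage; output -2 dBu.
Stage 3: overshoot 15 dB → 15/12 = 1.25 dB → -15.75 dBu.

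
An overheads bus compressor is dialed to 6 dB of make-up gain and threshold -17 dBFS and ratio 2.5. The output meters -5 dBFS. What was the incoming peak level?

-2 dBFS

Before make-up, the level was -5 − 6 = -11 dBFS.
The compressed level sits -11 − (-17) = 6 dB over threshold.
Before 2.5:1 compression the overshoot was 6 × 2.5 = 15 dB, so input = -17 + 15 = -2 dBFS.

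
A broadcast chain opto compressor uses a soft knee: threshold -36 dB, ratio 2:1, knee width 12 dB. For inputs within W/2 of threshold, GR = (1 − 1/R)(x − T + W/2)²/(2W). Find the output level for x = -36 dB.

-36.75 dB

x − T + W/2 = -36 − (-36) + 6 = 6.
GR = (1 − 1/2) × 6² / 24 = 0.5 × 36 / 24 = 0.75 dB.
Output = -36 − 0.75 = -36.75 dB.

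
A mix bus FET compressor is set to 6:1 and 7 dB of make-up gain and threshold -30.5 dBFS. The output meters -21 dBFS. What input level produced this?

-15.5 dBFS

Stripping the +7 dB make-up gives -28 dBFS at the gain stage.
The compressed level sits -28 − (-30.5) = 2.5 dB over threshold.
Input overshoot = R × output overshoot = 15 dB → input = -30.5 + 15 = -15.5 dBFS.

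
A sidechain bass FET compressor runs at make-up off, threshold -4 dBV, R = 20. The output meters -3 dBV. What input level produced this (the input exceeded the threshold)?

16 dBV

That's 1 dB above the -4 dBV threshold.
Input overshoot = R × output overshoot = 20 dB → input = -4 + 20 = 16 dBV.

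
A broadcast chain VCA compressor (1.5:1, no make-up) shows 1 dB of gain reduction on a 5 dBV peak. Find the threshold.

2 dBV

Input is 3 dB above T (since output overshoot × R = input overshoot: (4 − T)·1.5 = 5 − T gives T = 2 dBV).
Check: 2 + (5 − 2)/1.5 = 2 + 2 = 4 dBV. ✓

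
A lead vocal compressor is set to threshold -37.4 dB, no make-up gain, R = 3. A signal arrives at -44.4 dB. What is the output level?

-44.4 dB is 7 dB below the -37.4 dB threshold, so no gain reduction is applied.
Output = input = -44.4 dB.

-44.4 dB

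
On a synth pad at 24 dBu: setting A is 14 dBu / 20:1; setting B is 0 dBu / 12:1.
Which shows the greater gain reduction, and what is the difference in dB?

A: GR = 10 − 10/20 = 9.5 dB.
B: GR = 24 − 24/12 = 22 dB.
Difference: 12.5 dB in favour of B.

B, by 12.5 dB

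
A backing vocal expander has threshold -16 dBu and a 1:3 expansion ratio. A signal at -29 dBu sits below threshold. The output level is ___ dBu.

-55 dBu

The input is 13 dB below the -16 dBu threshold.
A 1:3 expander multiplies undershoot by 3: 13 × 3 = 39 dB below threshold.
Output = -16 − 39 = -55 dBu.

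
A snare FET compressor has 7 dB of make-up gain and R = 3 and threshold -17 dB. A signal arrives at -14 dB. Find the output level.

-14 dB sits 3 dB over threshold.
The 3 dB excess becomes 1 dB after 3:1 reduction.
That puts the output at -16 dB; make-up adds 7 dB, giving -9 dB.

-9 dB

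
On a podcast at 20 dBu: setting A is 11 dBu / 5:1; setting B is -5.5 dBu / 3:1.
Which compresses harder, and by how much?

A: overshoot 9 dB → output overshoot 1.8 dB → GR 7.2 dB.
B: overshoot 25.5 dB → output overshoot 8.5 dB → GR 17 dB.
B applies 9.8 dB more gain reduction.

B, by 9.8 dB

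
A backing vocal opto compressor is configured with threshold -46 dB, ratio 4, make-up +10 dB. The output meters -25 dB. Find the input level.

-2 dB

Remove make-up: -25 − 10 = -35 dB.
Post-compression overshoot = -35 − (-46) = 11 dB.
Undo the ratio: input overshoot = 11 × 4 = 44 dB, giving input = -2 dB.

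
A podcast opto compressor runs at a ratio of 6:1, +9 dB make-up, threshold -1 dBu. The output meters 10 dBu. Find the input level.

11 dBu

Before make-up, the level was 10 − 9 = 1 dBu.
The compressed level sits 1 − (-1) = 2 dB over threshold.
Undo the ratio: input overshoot = 2 × 6 = 12 dB, giving input = 11 dBu.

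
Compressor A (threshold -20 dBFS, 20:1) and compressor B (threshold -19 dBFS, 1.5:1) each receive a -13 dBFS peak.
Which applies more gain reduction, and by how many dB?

A, by 4.65 dB

A: overshoot 7 dB → output overshoot 0.35 dB → GR 6.65 dB.
B: overshoot 6 dB → output overshoot 4 dB → GR 2 dB.
A applies 4.65 dB more gain reduction.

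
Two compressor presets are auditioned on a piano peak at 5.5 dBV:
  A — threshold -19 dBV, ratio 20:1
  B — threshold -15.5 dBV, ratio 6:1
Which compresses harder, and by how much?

A: GR = 24.5 − 24.5/20 = 23.275 dB.
B: GR = 21 − 21/6 = 17.5 dB.
A reduces 5.775 dB more.

A, by 5.775 dB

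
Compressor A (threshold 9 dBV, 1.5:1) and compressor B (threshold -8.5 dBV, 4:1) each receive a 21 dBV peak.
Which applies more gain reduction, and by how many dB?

A: overshoot 12 dB → output overshoot 8 dB → GR 4 dB.
B: overshoot 29.5 dB → output overshoot 7.375 dB → GR 22.125 dB.
Difference: 18.125 dB in favour of B.

B, by 18.125 dB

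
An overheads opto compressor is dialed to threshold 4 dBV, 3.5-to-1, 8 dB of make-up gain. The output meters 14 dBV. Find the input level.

11 dBV

Remove make-up: 14 − 8 = 6 dBV.
That's 2 dB above the 4 dBV threshold.
Undo the ratio: input overshoot = 2 × 3.5 = 7 dB, giving input = 11 dBV.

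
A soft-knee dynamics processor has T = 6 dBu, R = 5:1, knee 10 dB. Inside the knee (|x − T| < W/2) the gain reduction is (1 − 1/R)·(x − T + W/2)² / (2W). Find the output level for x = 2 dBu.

x − T + W/2 = 2 − 6 + 5 = 1.
GR = (1 − 1/5) × 1² / 20 = 0.8 × 1 / 20 = 0.04 dB.
Output = 2 − 0.04 = 1.96 dBu.

1.96 dBu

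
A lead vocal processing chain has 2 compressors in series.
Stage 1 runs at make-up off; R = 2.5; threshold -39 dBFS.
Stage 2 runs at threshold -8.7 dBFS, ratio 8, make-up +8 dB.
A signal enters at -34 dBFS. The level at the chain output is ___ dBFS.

Stage 1: 5 dB above -39 dBFS, reduced 2.5:1 to 2 dB above → -37 dBFS.
Stage 2: -37 dBFS ≤ -8.7 dBFS, so stage 2 doesn't engage; make-up brings it to -29 dBFS.

-29 dBFS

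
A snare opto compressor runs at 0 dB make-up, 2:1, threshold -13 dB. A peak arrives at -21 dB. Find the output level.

-21 dB

-21 dB is 8 dB below the -13 dB threshold, so no gain reduction is applied.
Output = input = -21 dB.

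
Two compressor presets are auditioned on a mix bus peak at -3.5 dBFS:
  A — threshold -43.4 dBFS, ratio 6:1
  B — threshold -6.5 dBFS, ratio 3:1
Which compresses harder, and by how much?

A, by 31.25 dB

A: 39.9 dB over, compressed to 6.65 dB over, so 33.25 dB of GR.
B: 3 dB over, compressed to 1 dB over, so 2 dB of GR.
Difference: 31.25 dB in favour of A.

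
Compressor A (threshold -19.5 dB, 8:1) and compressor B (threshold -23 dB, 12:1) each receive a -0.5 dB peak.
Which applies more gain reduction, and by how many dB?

A: 19 dB over, compressed to 2.375 dB over, so 16.625 dB of GR.
B: 22.5 dB over, compressed to 1.875 dB over, so 20.625 dB of GR.
Difference: 4 dB in favour of B.

B, by 4 dB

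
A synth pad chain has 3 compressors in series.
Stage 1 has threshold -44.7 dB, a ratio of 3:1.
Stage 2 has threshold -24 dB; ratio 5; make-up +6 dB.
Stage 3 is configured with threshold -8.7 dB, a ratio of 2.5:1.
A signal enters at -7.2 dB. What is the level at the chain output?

Stage 1: 37.5 dB above -44.7 dB, reduced 3:1 to 12.5 dB above → -32.2 dB.
Stage 2: -32.2 dB is at or below the -24 dB threshold — no compression; make-up brings it to -26.2 dB.
Stage 3: -26.2 dB is at or below the -8.7 dB threshold — no compression; output -26.2 dB.

-26.2 dB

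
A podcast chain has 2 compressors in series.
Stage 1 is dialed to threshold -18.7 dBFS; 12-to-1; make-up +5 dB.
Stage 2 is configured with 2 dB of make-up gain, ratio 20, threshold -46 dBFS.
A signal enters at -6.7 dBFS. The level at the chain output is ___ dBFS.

-42.335 dBFS

Stage 1: -6.7 dBFS is 12 dB over -18.7 dBFS; at 12:1 that becomes 1 dB over, giving -17.7 dBFS; +5 dB make-up → -12.7 dBFS.
Stage 2: 33.3 dB above -46 dBFS, reduced 20:1 to 1.665 dB above → -44.335 dBFS; +2 dB make-up → -42.335 dBFS.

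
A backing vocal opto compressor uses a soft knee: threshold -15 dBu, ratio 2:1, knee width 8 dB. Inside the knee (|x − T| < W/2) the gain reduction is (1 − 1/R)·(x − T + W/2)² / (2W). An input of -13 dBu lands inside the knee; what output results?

-14.125 dBu

x − T + W/2 = -13 − (-15) + 4 = 6.
GR = (1 − 1/2) × 6² / 16 = 0.5 × 36 / 16 = 1.125 dB.
Output = -13 − 1.125 = -14.125 dBu.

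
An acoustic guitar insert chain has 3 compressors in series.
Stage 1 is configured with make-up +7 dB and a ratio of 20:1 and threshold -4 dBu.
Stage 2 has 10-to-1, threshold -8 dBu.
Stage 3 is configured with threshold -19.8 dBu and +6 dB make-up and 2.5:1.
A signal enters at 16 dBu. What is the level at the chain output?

-8.6 dBu

Stage 1: 16 dBu is 20 dB over -4 dBu; at 20:1 that becomes 1 dB over, giving -3 dBu; +7 dB make-up → 4 dBu.
Stage 2: 4 dBu is 12 dB over -8 dBu; at 10:1 that becomes 1.2 dB over, giving -6.8 dBu.
Stage 3: 13 dB above -19.8 dBu, reduced 2.5:1 to 5.2 dB above → -14.6 dBu; +6 dB make-up → -8.6 dBu.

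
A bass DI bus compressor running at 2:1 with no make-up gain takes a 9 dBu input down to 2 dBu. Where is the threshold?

-5 dBu

Input is 14 dB above T (since output overshoot × R = input overshoot: (2 − T)·2 = 9 − T gives T = -5 dBu).
Check: -5 + (9 − (-5))/2 = -5 + 7 = 2 dBu. ✓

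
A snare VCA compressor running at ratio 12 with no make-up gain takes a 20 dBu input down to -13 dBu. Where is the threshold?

-16 dBu

Let T be the threshold. Output overshoot = (input overshoot)/R, so -13 − T = (20 − T)/12.
12·(-13 − T) = 20 − T → 11·T = -156 − 20 = -176.
T = -176/11 = -16 dBu.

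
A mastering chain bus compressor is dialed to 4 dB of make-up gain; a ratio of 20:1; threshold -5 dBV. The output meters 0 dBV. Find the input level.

15 dBV

Stripping the +4 dB make-up gives -4 dBV at the gain stage.
The compressed level sits -4 − (-5) = 1 dB over threshold.
Before 20:1 compression the overshoot was 1 × 20 = 20 dB, so input = -5 + 20 = 15 dBV.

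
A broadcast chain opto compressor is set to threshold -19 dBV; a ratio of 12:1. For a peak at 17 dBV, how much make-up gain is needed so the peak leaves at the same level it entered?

33 dB

Overshoot 36 dB → 36/12 = 3 dB after compression, so the compressed level is -19 + 3 = -16 dBV.
Make-up = target − compressed = 17 − (-16) = 33 dB.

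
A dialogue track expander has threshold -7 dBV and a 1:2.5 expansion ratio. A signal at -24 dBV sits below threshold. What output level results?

-49.5 dBV

The input is 17 dB below the -7 dBV threshold.
A 1:2.5 expander multiplies undershoot by 2.5: 17 × 2.5 = 42.5 dB below threshold.
Output = -7 − 42.5 = -49.5 dBV.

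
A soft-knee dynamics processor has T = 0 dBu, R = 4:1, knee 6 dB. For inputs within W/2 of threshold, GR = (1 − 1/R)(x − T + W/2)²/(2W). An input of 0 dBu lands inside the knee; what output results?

x − T + W/2 = 0 − 0 + 3 = 3.
GR = (1 − 1/4) × 3² / 12 = 0.75 × 9 / 12 = 0.5625 dB.
Output = 0 − 0.5625 = -0.5625 dBu.

-0.5625 dBu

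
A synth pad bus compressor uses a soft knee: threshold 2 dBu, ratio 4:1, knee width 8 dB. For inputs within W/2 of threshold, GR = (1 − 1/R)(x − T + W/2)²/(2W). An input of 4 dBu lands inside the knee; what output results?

x − T + W/2 = 4 − 2 + 4 = 6.
GR = (1 − 1/4) × 6² / 16 = 0.75 × 36 / 16 = 1.6875 dB.
Output = 4 − 1.6875 = 2.3125 dBu.

2.3125 dBu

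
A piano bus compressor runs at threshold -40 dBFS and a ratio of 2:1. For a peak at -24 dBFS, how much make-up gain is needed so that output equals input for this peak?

The peak compresses to -40 + 16/2 = -32 dBFS.
To reach -24 dBFS requires -24 − (-32) = 8 dB of make-up.

8 dB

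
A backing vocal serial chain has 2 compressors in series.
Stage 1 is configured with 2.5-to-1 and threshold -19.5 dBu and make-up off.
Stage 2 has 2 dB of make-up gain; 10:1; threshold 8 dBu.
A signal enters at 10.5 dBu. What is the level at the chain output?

Stage 1: 10.5 dBu is 30 dB over -19.5 dBu; at 2.5:1 that becomes 12 dB over, giving -7.5 dBu.
Stage 2: below threshold (-7.5 ≤ 8); passes unchanged; make-up brings it to -5.5 dBu.

-5.5 dBu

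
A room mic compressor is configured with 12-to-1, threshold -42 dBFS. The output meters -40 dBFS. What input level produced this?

-18 dBFS

The compressed level sits -40 − (-42) = 2 dB over threshold.
Before 12:1 compression the overshoot was 2 × 12 = 24 dB, so input = -42 + 24 = -18 dBFS.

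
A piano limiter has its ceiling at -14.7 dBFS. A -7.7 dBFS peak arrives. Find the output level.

-14.7 dBFS

A brickwall limiter is an ∞:1 compressor: any input above the ceiling is clamped to -14.7 dBFS.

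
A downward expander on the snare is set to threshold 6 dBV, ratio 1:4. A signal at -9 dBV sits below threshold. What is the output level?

-54 dBV

The input is 15 dB below the 6 dBV threshold.
A 1:4 expander multiplies undershoot by 4: 15 × 4 = 60 dB below threshold.
Output = 6 − 60 = -54 dBV.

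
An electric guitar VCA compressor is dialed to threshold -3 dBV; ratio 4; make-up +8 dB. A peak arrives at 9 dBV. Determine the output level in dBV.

8 dBV

Overshoot: 9 − (-3) = 12 dB.
The 12 dB excess becomes 3 dB after 4:1 reduction.
That puts the output at 0 dBV; make-up adds 8 dB, giving 8 dBV.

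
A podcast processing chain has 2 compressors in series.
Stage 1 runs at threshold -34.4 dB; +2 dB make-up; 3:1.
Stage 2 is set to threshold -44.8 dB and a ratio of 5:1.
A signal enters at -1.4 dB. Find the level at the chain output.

-40.12 dB

Stage 1: 33 dB above -34.4 dB, reduced 3:1 to 11 dB above → -23.4 dB; +2 dB make-up → -21.4 dB.
Stage 2: overshoot 23.4 dB → 23.4/5 = 4.68 dB → -40.12 dB.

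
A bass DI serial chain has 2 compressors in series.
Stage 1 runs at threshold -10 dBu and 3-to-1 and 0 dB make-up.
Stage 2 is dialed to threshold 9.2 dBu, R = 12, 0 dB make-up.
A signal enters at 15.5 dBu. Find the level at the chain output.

-1.5 dBu

Stage 1: 25.5 dB above -10 dBu, reduced 3:1 to 8.5 dB above → -1.5 dBu.
Stage 2: below threshold (-1.5 ≤ 9.2); passes unchanged; output -1.5 dBu.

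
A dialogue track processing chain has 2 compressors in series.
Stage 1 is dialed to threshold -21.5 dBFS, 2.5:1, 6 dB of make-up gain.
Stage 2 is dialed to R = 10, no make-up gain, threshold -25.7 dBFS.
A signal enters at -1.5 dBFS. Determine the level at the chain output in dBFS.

-23.88 dBFS

Stage 1: -1.5 dBFS is 20 dB over -21.5 dBFS; at 2.5:1 that becomes 8 dB over, giving -13.5 dBFS; +6 dB make-up → -7.5 dBFS.
Stage 2: 18.2 dB above -25.7 dBFS, reduced 10:1 to 1.82 dB above → -23.88 dBFS.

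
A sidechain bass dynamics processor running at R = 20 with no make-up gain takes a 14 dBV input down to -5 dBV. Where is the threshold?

-6 dBV

Let T be the threshold. Output overshoot = (input overshoot)/R, so -5 − T = (14 − T)/20.
20·(-5 − T) = 14 − T → 19·T = -100 − 14 = -114.
T = -114/19 = -6 dBV.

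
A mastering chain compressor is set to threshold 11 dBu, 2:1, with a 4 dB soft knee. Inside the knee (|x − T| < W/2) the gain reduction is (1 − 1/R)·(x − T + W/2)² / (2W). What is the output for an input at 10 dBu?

x − T + W/2 = 10 − 11 + 2 = 1.
GR = (1 − 1/2) × 1² / 8 = 0.5 × 1 / 8 = 0.0625 dB.
Output = 10 − 0.0625 = 9.9375 dBu.

9.9375 dBu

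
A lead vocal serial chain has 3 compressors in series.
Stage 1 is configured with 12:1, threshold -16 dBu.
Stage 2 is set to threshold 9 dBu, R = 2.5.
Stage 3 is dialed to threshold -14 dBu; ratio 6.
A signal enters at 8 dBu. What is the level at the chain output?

-14 dBu

Stage 1: 8 dBu is 24 dB over -16 dBu; at 12:1 that becomes 2 dB over, giving -14 dBu.
Stage 2: -14 dBu is at or below the 9 dBu threshold — no compression; output -14 dBu.
Stage 3: -14 dBu ≤ -14 dBu, so stage 3 doesn't engage; output -14 dBu.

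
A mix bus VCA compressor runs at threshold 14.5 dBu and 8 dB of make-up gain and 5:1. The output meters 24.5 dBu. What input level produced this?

Before make-up, the level was 24.5 − 8 = 16.5 dBu.
That's 2 dB above the 14.5 dBu threshold.
Before 5:1 compression the overshoot was 2 × 5 = 10 dB, so input = 14.5 + 10 = 24.5 dBu.

24.5 dBu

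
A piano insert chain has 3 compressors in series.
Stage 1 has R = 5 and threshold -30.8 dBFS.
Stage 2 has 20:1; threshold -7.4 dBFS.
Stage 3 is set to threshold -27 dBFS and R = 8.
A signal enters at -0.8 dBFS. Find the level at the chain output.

-26.725 dBFS

Stage 1: overshoot 30 dB → 30/5 = 6 dB → -24.8 dBFS.
Stage 2: below threshold (-24.8 ≤ -7.4); passes unchanged; output -24.8 dBFS.
Stage 3: overshoot 2.2 dB → 2.2/8 = 0.275 dB → -26.725 dBFS.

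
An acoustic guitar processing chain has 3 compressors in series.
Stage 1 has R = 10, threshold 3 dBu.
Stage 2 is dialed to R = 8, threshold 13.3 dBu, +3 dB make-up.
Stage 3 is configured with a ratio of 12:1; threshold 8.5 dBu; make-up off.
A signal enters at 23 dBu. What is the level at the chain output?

8 dBu

Stage 1: overshoot 20 dB → 20/10 = 2 dB → 5 dBu.
Stage 2: 5 dBu ≤ 13.3 dBu, so stage 2 doesn't engage; make-up brings it to 8 dBu.
Stage 3: below threshold (8 ≤ 8.5); passes unchanged; output 8 dBu.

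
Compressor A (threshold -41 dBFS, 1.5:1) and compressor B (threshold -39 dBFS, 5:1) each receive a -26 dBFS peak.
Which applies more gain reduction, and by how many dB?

B, by 5.4 dB

A: GR = 15 − 15/1.5 = 5 dB.
B: GR = 13 − 13/5 = 10.4 dB.
B reduces 5.4 dB more.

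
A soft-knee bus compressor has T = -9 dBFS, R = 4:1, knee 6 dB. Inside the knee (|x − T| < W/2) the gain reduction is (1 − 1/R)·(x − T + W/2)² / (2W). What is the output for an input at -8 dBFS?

x − T + W/2 = -8 − (-9) + 3 = 4.
GR = (1 − 1/4) × 4² / 12 = 0.75 × 16 / 12 = 1 dB.
Output = -8 − 1 = -9 dBFS.

-9 dBFS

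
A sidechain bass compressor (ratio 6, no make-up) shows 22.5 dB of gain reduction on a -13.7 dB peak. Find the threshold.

-40.7 dB

Gain reduction = -13.7 − (-36.2) = 22.5 dB; output overshoot = GR / (R − 1) = 22.5 / 5 = 4.5 dB.
Threshold = output − output overshoot = -36.2 − 4.5 = -40.7 dB.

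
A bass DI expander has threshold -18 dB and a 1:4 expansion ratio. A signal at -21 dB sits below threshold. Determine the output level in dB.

The input is 3 dB below the -18 dB threshold.
A 1:4 expander multiplies undershoot by 4: 3 × 4 = 12 dB below threshold.
Output = -18 − 12 = -30 dB.

-30 dB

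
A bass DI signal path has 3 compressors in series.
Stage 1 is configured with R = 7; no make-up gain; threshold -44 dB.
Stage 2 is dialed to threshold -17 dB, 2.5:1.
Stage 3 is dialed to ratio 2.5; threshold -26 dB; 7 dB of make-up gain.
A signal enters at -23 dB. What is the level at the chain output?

Stage 1: 21 dB above -44 dB, reduced 7:1 to 3 dB above → -41 dB.
Stage 2: below threshold (-41 ≤ -17); passes unchanged; output -41 dB.
Stage 3: below threshold (-41 ≤ -26); passes unchanged; make-up brings it to -34 dB.

-34 dB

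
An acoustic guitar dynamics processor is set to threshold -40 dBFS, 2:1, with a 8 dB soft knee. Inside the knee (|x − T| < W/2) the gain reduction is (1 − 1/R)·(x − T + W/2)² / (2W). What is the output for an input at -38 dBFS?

-39.125 dBFS

x − T + W/2 = -38 − (-40) + 4 = 6.
GR = (1 − 1/2) × 6² / 16 = 0.5 × 36 / 16 = 1.125 dB.
Output = -38 − 1.125 = -39.125 dBFS.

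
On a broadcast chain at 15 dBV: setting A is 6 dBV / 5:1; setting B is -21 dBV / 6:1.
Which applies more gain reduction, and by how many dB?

A: GR = 9 − 9/5 = 7.2 dB.
B: GR = 36 − 36/6 = 30 dB.
B applies 22.8 dB more gain reduction.

B, by 22.8 dB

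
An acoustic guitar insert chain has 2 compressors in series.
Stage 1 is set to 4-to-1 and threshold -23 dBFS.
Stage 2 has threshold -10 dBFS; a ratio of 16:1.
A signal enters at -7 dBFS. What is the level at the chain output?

-19 dBFS

Stage 1: overshoot 16 dB → 16/4 = 4 dB → -19 dBFS.
Stage 2: -19 dBFS is at or below the -10 dBFS threshold — no compression; output -19 dBFS.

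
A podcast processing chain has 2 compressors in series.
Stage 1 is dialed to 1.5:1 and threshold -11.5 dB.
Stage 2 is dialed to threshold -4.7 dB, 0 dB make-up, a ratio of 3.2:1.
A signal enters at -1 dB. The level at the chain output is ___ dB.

Stage 1: 10.5 dB above -11.5 dB, reduced 1.5:1 to 7 dB above → -4.5 dB.
Stage 2: -4.5 dB is 0.2 dB over -4.7 dB; at 3.2:1 that becomes 0.0625 dB over, giving -4.6375 dB.

-4.6375 dB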